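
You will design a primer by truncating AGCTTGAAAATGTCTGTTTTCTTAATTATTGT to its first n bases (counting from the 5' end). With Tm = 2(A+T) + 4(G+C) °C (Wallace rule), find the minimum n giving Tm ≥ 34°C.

First 12 bases: AGCTTGAAAATG → Tm = 32°C (< 34°C)
First 13 bases: AGCTTGAAAATGT → Tm = 34°C (≥ 34°C)
Each additional base adds 2°C (A/T) or 4°C (G/C), so Tm is non-decreasing in n; n = 13 is the first length to reach 34°C.

n = 13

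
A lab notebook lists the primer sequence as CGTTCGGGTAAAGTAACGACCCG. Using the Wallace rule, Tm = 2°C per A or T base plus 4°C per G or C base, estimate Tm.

G=7, T=4, A=6, C=6
AT pairs contribute 10, GC pairs contribute 13.
Tm = 2×10 + 4×13 = 72°C

72°C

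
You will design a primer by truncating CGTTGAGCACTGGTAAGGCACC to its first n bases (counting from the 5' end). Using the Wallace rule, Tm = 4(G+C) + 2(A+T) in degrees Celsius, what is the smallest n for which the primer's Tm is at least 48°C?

First 15 bases: CGTTGAGCACTGGTA → Tm = 46°C (< 48°C)
First 16 bases: CGTTGAGCACTGGTAA → Tm = 48°C (≥ 48°C)
Since every base adds ≥2°C, Tm only increases with n, so the threshold is first crossed at n = 16.

n = 16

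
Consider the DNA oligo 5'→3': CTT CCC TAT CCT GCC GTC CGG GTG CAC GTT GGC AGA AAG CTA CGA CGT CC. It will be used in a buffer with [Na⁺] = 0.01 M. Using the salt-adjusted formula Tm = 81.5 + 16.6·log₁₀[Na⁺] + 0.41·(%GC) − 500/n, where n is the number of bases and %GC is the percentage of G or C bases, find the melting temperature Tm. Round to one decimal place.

Length n = 50. Counting bases: C=18, G=13, A=8, T=11
G+C = 31, so %GC = 31/50 × 100 = 62%
Salt term: 16.6 × (-2) = -33.2
GC term: 0.41 × 62 = 25.42; length term: −500/50 = −10
Tm = 81.5 + (-33.2) + 25.42 − 10 = 63.72 → 63.7°C

63.7°C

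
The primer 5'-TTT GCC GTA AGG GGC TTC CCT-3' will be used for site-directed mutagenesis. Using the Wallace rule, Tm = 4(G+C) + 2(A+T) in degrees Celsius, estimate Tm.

66°C

A=2, T=7, C=6, G=6
So N_AT = 9 and N_GC = 12.
Tm = 4·12 + 2·9 = 48 + 18 = 66°C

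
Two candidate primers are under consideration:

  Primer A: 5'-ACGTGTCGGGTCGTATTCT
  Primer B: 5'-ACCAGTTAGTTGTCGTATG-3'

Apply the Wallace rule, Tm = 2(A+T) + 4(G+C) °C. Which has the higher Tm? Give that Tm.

Primer A: A+T=9, G+C=10 → Tm = 2(9)+4(10) = 58°C
Primer B: A+T=11, G+C=8 → Tm = 2(11)+4(8) = 54°C
58°C vs 54°C → primer A is higher.

Primer A, 58°C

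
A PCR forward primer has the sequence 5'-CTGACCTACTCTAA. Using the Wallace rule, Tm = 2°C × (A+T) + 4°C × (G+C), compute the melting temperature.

40°C

C=5, G=1, A=4, T=4
So N_AT = 8 and N_GC = 6.
Tm = 2×8 + 4×6 = 40°C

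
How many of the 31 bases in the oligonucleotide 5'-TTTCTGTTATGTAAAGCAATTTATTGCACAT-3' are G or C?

8

C=4, A=9, T=14, G=4
Total G or C: 4 + 4 = 8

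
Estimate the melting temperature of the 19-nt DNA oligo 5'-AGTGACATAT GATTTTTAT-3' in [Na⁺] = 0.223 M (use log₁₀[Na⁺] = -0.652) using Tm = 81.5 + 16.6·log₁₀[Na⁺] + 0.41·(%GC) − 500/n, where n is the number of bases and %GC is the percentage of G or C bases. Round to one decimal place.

53.0°C

Length n = 19. Counting bases: G=3, C=1, T=9, A=6
G+C = 4, so %GC = 4/19 × 100 = 21.053%
Salt term: 16.6 × (-0.652) = -10.823
GC term: 0.41 × 21.053 = 8.632; length term: −500/19 = −26.316
Tm = 81.5 + (-10.823) + 8.632 − 26.316 = 52.993 → 53.0°C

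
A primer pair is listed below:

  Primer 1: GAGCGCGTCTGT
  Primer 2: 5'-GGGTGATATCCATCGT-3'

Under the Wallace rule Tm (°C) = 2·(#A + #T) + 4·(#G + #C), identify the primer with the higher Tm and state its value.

Primer 1: A+T=4, G+C=8 → Tm = 2(4)+4(8) = 40°C
Primer 2: A+T=8, G+C=8 → Tm = 2(8)+4(8) = 48°C
40°C vs 48°C → primer 2 is higher.

Primer 2, 48°C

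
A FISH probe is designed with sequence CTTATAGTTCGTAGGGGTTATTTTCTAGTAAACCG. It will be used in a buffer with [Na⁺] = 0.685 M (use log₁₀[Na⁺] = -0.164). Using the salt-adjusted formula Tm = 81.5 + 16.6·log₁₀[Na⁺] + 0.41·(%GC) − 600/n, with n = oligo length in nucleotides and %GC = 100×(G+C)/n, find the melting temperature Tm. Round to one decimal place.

Length n = 35. Scanning the sequence gives C=5, A=8, T=14, G=8.
G+C = 13, so %GC = 13/35 × 100 = 37.143%
Salt term: 16.6 × (-0.164) = -2.722
GC term: 0.41 × 37.143 = 15.229; length term: −600/35 = −17.143
Tm = 81.5 + (-2.722) + 15.229 − 17.143 = 76.864 → 76.9°C

76.9°C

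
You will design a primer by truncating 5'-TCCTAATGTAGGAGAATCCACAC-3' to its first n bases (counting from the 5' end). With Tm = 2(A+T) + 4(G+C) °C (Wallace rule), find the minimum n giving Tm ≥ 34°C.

n = 12

First 11 bases: TCCTAATGTAG → Tm = 30°C (< 34°C)
First 12 bases: TCCTAATGTAGG → Tm = 34°C (≥ 34°C)
Since every base adds ≥2°C, Tm only increases with n, so the threshold is first crossed at n = 12.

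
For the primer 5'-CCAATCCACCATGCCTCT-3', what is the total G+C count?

Base counts: T=4, A=4, C=9, G=1
Total G or C: 1 + 9 = 10

10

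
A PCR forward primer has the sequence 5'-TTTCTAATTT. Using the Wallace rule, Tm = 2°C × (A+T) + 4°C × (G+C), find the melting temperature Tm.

Counting bases: C=1, T=7, A=2, G=0
AT pairs contribute 9, GC pairs contribute 1.
Tm = 2×9 + 4×1 = 22°C

22°C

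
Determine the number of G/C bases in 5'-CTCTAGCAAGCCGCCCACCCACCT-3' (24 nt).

Scanning the sequence gives G=3, C=13, T=3, A=5.
Total G or C: 3 + 13 = 16

16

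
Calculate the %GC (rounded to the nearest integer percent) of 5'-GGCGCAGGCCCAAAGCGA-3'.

A=5, G=7, C=6, T=0
G+C = 7 + 6 = 13 out of 18 bases
%GC = 13/18 × 100 = 72.22% ≈ 72%

72%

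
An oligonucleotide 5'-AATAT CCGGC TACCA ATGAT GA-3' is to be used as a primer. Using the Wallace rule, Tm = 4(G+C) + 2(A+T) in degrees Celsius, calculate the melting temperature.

Counting bases: C=5, G=4, T=5, A=8
AT pairs contribute 13, GC pairs contribute 9.
Tm = 2×13 + 4×9 = 62°C

62°C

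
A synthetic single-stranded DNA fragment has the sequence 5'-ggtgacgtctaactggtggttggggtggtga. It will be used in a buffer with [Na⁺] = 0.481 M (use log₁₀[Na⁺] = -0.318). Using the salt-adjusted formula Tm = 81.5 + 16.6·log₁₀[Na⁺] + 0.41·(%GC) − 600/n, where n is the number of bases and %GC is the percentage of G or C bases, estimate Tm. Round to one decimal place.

Length n = 31. G=15, C=3, T=9, A=4
G+C = 18, so %GC = 18/31 × 100 = 58.065%
Salt term: 16.6 × (-0.318) = -5.279
GC term: 0.41 × 58.065 = 23.807; length term: −600/31 = −19.355
Tm = 81.5 + (-5.279) + 23.807 − 19.355 = 80.673 → 80.7°C

80.7°C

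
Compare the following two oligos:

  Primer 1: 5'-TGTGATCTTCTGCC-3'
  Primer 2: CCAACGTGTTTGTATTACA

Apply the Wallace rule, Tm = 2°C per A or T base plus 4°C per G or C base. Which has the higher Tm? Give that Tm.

Primer 1: A+T=7, G+C=7 → Tm = 2(7)+4(7) = 42°C
Primer 2: A+T=12, G+C=7 → Tm = 2(12)+4(7) = 52°C
42°C vs 52°C → primer 2 is higher.

Primer 2, 52°C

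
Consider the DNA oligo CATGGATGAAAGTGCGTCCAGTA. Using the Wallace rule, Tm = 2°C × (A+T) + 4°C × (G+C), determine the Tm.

Counting bases: A=7, C=4, T=5, G=7
A+T = 12, G+C = 11
Tm = 4·11 + 2·12 = 44 + 24 = 68°C

68°C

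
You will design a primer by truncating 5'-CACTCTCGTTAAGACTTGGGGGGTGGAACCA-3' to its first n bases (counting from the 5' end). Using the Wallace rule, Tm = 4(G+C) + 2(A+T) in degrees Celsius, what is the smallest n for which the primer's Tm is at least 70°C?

n = 23

First 22 bases: CACTCTCGTTAAGACTTGGGGG → Tm = 68°C (< 70°C)
First 23 bases: CACTCTCGTTAAGACTTGGGGGG → Tm = 72°C (≥ 70°C)
Since every base adds ≥2°C, Tm only increases with n, so the threshold is first crossed at n = 23.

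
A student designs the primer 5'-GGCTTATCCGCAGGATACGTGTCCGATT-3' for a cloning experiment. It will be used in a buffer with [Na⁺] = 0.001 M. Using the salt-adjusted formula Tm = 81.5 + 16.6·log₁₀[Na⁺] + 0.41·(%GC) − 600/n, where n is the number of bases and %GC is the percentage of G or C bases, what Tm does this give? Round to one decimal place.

32.2°C

Length n = 28. Counting bases: A=5, G=8, T=8, C=7
G+C = 15, so %GC = 15/28 × 100 = 53.571%
Salt term: 16.6 × (-3) = -49.8
GC term: 0.41 × 53.571 = 21.964; length term: −600/28 = −21.429
Tm = 81.5 + (-49.8) + 21.964 − 21.429 = 32.235 → 32.2°C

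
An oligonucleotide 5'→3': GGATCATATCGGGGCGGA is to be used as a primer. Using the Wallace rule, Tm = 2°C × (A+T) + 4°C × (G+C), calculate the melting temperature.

58°C

C=3, A=4, G=8, T=3
So N_AT = 7 and N_GC = 11.
Tm = 2×7 + 4×11 = 58°C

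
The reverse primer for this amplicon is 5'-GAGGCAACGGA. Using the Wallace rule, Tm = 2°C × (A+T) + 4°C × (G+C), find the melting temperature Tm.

Base counts: C=2, G=5, A=4, T=0
A+T = 4, G+C = 7
Tm = 2(4) + 4(7) = 8 + 28 = 36°C

36°C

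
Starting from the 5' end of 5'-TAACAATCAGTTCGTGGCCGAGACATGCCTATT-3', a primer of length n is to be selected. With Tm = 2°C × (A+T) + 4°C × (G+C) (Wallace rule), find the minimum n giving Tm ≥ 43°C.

First 15 bases: TAACAATCAGTTCGT → Tm = 40°C (< 43°C)
First 16 bases: TAACAATCAGTTCGTG → Tm = 44°C (≥ 43°C)
Each additional base adds 2°C (A/T) or 4°C (G/C), so Tm is non-decreasing in n; n = 16 is the first length to reach 43°C.

n = 16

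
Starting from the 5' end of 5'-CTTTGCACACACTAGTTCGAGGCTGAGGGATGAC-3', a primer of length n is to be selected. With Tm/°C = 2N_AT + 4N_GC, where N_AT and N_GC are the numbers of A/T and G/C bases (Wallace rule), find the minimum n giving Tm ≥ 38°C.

First 12 bases: CTTTGCACACAC → Tm = 36°C (< 38°C)
First 13 bases: CTTTGCACACACT → Tm = 38°C (≥ 38°C)
Each additional base adds 2°C (A/T) or 4°C (G/C), so Tm is non-decreasing in n; n = 13 is the first length to reach 38°C.

n = 13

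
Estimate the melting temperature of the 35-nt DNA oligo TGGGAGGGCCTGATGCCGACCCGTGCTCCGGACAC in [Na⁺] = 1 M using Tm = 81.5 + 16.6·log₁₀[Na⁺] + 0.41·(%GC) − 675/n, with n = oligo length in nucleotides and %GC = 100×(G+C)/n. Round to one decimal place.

91.5°C

Length n = 35. C=12, G=13, A=5, T=5
G+C = 25, so %GC = 25/35 × 100 = 71.429%
Salt term: 16.6 × (0) = 0
GC term: 0.41 × 71.429 = 29.286; length term: −675/35 = −19.286
Tm = 81.5 + (0) + 29.286 − 19.286 = 91.5 → 91.5°C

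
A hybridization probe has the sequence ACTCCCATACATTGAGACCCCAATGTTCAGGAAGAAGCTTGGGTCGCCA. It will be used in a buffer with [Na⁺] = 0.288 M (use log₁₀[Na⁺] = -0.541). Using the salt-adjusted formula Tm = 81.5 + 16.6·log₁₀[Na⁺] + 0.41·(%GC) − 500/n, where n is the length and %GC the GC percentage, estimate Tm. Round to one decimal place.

83.2°C

Length n = 49. G=11, A=14, C=14, T=10
G+C = 25, so %GC = 25/49 × 100 = 51.02%
Salt term: 16.6 × (-0.541) = -8.981
GC term: 0.41 × 51.02 = 20.918; length term: −500/49 = −10.204
Tm = 81.5 + (-8.981) + 20.918 − 10.204 = 83.233 → 83.2°C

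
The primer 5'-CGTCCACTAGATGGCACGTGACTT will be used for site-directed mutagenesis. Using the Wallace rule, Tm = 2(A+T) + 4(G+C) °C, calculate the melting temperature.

Scanning the sequence gives G=6, C=7, A=5, T=6.
AT pairs contribute 11, GC pairs contribute 13.
Tm = 4·13 + 2·11 = 52 + 22 = 74°C

74°C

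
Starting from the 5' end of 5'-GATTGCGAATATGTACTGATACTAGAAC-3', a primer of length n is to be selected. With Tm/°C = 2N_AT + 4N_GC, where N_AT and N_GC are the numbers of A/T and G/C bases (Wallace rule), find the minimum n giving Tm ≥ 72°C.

n = 27

First 26 bases: GATTGCGAATATGTACTGATACTAGA → Tm = 70°C (< 72°C)
First 27 bases: GATTGCGAATATGTACTGATACTAGAA → Tm = 72°C (≥ 72°C)
Each additional base adds 2°C (A/T) or 4°C (G/C), so Tm is non-decreasing in n; n = 27 is the first length to reach 72°C.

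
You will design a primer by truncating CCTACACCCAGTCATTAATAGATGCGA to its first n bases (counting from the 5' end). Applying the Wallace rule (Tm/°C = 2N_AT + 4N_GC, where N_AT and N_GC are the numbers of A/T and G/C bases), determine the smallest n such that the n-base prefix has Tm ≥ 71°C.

First 24 bases: CCTACACCCAGTCATTAATAGATG → Tm = 68°C (< 71°C)
First 25 bases: CCTACACCCAGTCATTAATAGATGC → Tm = 72°C (≥ 71°C)
Since every base adds ≥2°C, Tm only increases with n, so the threshold is first crossed at n = 25.

n = 25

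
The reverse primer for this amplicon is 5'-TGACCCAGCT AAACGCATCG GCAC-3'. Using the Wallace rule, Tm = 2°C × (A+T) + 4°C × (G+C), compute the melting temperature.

C=9, G=5, T=3, A=7
AT pairs contribute 10, GC pairs contribute 14.
Tm = 2×10 + 4×14 = 76°C

76°C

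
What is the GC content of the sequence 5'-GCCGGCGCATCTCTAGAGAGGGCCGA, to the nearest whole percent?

Base counts: C=8, G=10, T=3, A=5
G+C = 10 + 8 = 18 out of 26 bases
%GC = 18/26 × 100 = 69.23% ≈ 69%

69%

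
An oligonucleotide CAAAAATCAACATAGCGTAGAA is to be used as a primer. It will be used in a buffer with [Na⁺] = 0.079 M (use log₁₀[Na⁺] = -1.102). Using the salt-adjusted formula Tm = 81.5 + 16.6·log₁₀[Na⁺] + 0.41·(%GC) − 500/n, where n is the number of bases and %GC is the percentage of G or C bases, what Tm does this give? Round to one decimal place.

53.5°C

Length n = 22. A=12, T=3, G=3, C=4
G+C = 7, so %GC = 7/22 × 100 = 31.818%
Salt term: 16.6 × (-1.102) = -18.293
GC term: 0.41 × 31.818 = 13.045; length term: −500/22 = −22.727
Tm = 81.5 + (-18.293) + 13.045 − 22.727 = 53.525 → 53.5°C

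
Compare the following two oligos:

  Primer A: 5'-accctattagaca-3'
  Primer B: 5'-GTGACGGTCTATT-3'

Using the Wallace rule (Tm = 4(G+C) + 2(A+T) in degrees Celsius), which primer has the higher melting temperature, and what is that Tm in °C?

Primer B, 38°C

Primer A: A+T=8, G+C=5 → Tm = 2(8)+4(5) = 36°C
Primer B: A+T=7, G+C=6 → Tm = 2(7)+4(6) = 38°C
36°C vs 38°C → primer B is higher.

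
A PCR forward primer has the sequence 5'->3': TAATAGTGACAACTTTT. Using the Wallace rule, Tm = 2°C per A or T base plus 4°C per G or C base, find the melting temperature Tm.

G=2, A=6, C=2, T=7
AT pairs contribute 13, GC pairs contribute 4.
Tm = 4·4 + 2·13 = 16 + 26 = 42°C

42°C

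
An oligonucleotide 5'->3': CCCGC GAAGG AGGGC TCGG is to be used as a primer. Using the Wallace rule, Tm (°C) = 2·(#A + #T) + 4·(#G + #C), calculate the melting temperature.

C=6, A=3, G=9, T=1
A+T = 4, G+C = 15
Tm = 2(4) + 4(15) = 8 + 60 = 68°C

68°C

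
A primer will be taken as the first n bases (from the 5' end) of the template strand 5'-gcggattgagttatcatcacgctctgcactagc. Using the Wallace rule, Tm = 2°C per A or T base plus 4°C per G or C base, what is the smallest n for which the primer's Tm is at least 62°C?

First 20 bases: GCGGATTGAGTTATCATCAC → Tm = 58°C (< 62°C)
First 21 bases: GCGGATTGAGTTATCATCACG → Tm = 62°C (≥ 62°C)
Since every base adds ≥2°C, Tm only increases with n, so the threshold is first crossed at n = 21.

n = 21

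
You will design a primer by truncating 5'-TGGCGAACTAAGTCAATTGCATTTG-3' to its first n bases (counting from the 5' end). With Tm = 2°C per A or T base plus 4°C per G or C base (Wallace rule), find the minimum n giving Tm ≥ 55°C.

n = 20

First 19 bases: TGGCGAACTAAGTCAATTG → Tm = 54°C (< 55°C)
First 20 bases: TGGCGAACTAAGTCAATTGC → Tm = 58°C (≥ 55°C)
Since every base adds ≥2°C, Tm only increases with n, so the threshold is first crossed at n = 20.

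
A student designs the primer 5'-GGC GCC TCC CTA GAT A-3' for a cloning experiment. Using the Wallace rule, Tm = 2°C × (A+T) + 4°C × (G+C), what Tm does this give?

52°C

C=6, G=4, T=3, A=3
A+T = 6, G+C = 10
Tm = 2×6 + 4×10 = 52°C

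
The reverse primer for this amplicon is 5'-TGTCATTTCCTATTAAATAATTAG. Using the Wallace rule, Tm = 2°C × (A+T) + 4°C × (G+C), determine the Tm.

58°C

Base counts: G=2, T=11, C=3, A=8
So N_AT = 19 and N_GC = 5.
Tm = 2(19) + 4(5) = 38 + 20 = 58°C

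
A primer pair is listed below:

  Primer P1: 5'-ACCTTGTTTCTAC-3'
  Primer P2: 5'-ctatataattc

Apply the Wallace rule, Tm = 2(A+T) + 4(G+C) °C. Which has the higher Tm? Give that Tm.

Primer P1: A+T=8, G+C=5 → Tm = 2(8)+4(5) = 36°C
Primer P2: A+T=9, G+C=2 → Tm = 2(9)+4(2) = 26°C
36°C vs 26°C → primer P1 is higher.

Primer P1, 36°C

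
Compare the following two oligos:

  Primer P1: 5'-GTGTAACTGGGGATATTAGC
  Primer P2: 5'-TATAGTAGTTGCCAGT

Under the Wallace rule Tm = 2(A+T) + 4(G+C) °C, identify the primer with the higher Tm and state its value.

Primer P1, 58°C

Primer P1: A+T=11, G+C=9 → Tm = 2(11)+4(9) = 58°C
Primer P2: A+T=10, G+C=6 → Tm = 2(10)+4(6) = 44°C
58°C vs 44°C → primer P1 is higher.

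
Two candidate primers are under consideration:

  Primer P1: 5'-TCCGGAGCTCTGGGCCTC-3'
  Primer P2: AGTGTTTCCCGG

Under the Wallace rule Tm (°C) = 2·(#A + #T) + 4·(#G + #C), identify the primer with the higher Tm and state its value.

Primer P1, 62°C

Primer P1: A+T=5, G+C=13 → Tm = 2(5)+4(13) = 62°C
Primer P2: A+T=5, G+C=7 → Tm = 2(5)+4(7) = 38°C
62°C vs 38°C → primer P1 is higher.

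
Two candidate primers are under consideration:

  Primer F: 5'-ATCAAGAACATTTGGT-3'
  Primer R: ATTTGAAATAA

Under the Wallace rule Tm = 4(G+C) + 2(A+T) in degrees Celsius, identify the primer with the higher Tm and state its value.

Primer F, 42°C

Primer F: A+T=11, G+C=5 → Tm = 2(11)+4(5) = 42°C
Primer R: A+T=10, G+C=1 → Tm = 2(10)+4(1) = 24°C
42°C vs 24°C → primer F is higher.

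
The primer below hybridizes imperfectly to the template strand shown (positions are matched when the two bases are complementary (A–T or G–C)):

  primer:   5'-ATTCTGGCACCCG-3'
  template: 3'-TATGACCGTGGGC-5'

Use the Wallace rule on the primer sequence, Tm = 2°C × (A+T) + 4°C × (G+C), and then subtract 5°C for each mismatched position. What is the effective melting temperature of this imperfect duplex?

Primer base counts: A=2, T=3, G=3, C=5 → A+T=5, G+C=8
Perfect-match Tm = 2(5) + 4(8) = 10 + 32 = 42°C
Mismatches (positions where the bases are not complementary): 1 (at position 3)
Effective Tm = 42 − 1×5 = 42 − 5 = 37°C

37°C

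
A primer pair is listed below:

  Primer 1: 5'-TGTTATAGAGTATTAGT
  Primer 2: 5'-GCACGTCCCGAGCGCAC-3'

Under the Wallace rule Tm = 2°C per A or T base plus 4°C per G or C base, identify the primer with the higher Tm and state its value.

Primer 1: A+T=13, G+C=4 → Tm = 2(13)+4(4) = 42°C
Primer 2: A+T=4, G+C=13 → Tm = 2(4)+4(13) = 60°C
42°C vs 60°C → primer 2 is higher.

Primer 2, 60°C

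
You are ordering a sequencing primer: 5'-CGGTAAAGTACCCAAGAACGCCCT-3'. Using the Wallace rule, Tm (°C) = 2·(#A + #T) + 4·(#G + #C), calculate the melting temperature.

74°C

Base counts: G=5, A=8, T=3, C=8
So N_AT = 11 and N_GC = 13.
Tm = 4·13 + 2·11 = 52 + 22 = 74°C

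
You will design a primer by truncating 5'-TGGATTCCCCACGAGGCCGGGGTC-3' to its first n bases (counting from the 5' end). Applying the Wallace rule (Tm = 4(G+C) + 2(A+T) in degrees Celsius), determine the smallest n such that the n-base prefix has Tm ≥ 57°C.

n = 18

First 17 bases: TGGATTCCCCACGAGGC → Tm = 56°C (< 57°C)
First 18 bases: TGGATTCCCCACGAGGCC → Tm = 60°C (≥ 57°C)
Since every base adds ≥2°C, Tm only increases with n, so the threshold is first crossed at n = 18.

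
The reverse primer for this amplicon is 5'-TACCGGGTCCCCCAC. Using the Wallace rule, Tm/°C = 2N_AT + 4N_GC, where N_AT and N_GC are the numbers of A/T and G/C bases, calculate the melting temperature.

52°C

Counting bases: A=2, G=3, C=8, T=2
A+T = 4, G+C = 11
Tm = 2×4 + 4×11 = 52°C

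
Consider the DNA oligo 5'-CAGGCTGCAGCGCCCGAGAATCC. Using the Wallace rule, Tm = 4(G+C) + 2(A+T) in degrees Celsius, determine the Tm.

78°C

Base counts: C=9, T=2, A=5, G=7
A+T = 7, G+C = 16
Tm = 2×7 + 4×16 = 78°C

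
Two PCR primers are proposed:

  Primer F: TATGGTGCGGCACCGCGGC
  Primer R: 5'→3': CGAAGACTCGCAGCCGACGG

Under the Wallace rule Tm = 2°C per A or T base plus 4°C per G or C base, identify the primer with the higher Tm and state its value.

Primer F: A+T=5, G+C=14 → Tm = 2(5)+4(14) = 66°C
Primer R: A+T=6, G+C=14 → Tm = 2(6)+4(14) = 68°C
66°C vs 68°C → primer R is higher.

Primer R, 68°C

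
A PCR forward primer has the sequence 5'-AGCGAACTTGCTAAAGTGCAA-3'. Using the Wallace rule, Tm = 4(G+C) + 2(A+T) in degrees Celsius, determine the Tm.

60°C

Counting bases: C=4, T=4, G=5, A=8
So N_AT = 12 and N_GC = 9.
Tm = 4·9 + 2·12 = 36 + 24 = 60°C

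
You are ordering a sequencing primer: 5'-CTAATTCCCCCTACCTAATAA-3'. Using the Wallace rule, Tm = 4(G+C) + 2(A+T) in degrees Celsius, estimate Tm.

58°C

C=8, T=6, G=0, A=7
A+T = 13, G+C = 8
Tm = 2×13 + 4×8 = 58°C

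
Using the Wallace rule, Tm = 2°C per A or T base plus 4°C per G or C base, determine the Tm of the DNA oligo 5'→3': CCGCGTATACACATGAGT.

54°C

A=5, T=4, G=4, C=5
AT pairs contribute 9, GC pairs contribute 9.
Tm = 4·9 + 2·9 = 36 + 18 = 54°C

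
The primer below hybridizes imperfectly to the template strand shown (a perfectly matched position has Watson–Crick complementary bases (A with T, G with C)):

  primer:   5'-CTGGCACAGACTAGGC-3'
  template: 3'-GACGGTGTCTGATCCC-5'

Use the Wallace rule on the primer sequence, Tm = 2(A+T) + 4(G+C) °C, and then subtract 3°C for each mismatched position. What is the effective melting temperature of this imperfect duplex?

46°C

Primer base counts: A=4, T=2, G=5, C=5 → A+T=6, G+C=10
Perfect-match Tm = 2(6) + 4(10) = 12 + 40 = 52°C
Mismatches (positions where the bases are not complementary): 2 (at positions 4, 16)
Effective Tm = 52 − 2×3 = 52 − 6 = 46°C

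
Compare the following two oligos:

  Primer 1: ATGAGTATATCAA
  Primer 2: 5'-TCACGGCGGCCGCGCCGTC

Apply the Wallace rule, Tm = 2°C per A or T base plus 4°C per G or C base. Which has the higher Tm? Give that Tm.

Primer 2, 70°C

Primer 1: A+T=10, G+C=3 → Tm = 2(10)+4(3) = 32°C
Primer 2: A+T=3, G+C=16 → Tm = 2(3)+4(16) = 70°C
32°C vs 70°C → primer 2 is higher.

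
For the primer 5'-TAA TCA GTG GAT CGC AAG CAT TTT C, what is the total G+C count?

T=8, G=5, C=5, A=7
Total G or C: 5 + 5 = 10

10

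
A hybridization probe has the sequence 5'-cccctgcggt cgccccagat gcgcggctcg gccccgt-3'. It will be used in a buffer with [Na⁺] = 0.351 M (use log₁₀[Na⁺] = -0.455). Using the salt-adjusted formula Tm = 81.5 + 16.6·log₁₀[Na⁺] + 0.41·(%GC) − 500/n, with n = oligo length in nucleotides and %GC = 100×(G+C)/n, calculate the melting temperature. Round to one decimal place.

93.7°C

Length n = 37. Base counts: A=2, C=18, T=5, G=12
G+C = 30, so %GC = 30/37 × 100 = 81.081%
Salt term: 16.6 × (-0.455) = -7.553
GC term: 0.41 × 81.081 = 33.243; length term: −500/37 = −13.514
Tm = 81.5 + (-7.553) + 33.243 − 13.514 = 93.676 → 93.7°C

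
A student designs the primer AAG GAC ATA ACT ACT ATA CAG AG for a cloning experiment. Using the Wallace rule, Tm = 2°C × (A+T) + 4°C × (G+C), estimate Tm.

62°C

Scanning the sequence gives A=11, T=4, G=4, C=4.
AT pairs contribute 15, GC pairs contribute 8.
Tm = 2×15 + 4×8 = 62°C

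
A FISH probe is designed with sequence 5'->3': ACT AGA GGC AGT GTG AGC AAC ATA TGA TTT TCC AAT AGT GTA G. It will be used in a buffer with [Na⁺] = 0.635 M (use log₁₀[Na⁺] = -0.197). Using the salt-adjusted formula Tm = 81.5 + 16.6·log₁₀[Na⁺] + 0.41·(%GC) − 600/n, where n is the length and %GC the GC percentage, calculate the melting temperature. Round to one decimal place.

Length n = 43. Base counts: G=11, C=6, T=12, A=14
G+C = 17, so %GC = 17/43 × 100 = 39.535%
Salt term: 16.6 × (-0.197) = -3.27
GC term: 0.41 × 39.535 = 16.209; length term: −600/43 = −13.953
Tm = 81.5 + (-3.27) + 16.209 − 13.953 = 80.486 → 80.5°C

80.5°C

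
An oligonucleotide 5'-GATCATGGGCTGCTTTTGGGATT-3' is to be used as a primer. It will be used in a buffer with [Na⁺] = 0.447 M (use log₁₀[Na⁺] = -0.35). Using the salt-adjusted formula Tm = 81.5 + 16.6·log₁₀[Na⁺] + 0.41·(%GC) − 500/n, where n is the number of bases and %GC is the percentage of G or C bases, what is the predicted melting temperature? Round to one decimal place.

73.6°C

Length n = 23. Counting bases: A=3, G=8, C=3, T=9
G+C = 11, so %GC = 11/23 × 100 = 47.826%
Salt term: 16.6 × (-0.35) = -5.81
GC term: 0.41 × 47.826 = 19.609; length term: −500/23 = −21.739
Tm = 81.5 + (-5.81) + 19.609 − 21.739 = 73.56 → 73.6°C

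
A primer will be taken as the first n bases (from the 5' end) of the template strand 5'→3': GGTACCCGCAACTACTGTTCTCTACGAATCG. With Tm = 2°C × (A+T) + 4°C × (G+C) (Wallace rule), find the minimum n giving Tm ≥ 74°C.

n = 25

First 24 bases: GGTACCCGCAACTACTGTTCTCTA → Tm = 72°C (< 74°C)
First 25 bases: GGTACCCGCAACTACTGTTCTCTAC → Tm = 76°C (≥ 74°C)
Since every base adds ≥2°C, Tm only increases with n, so the threshold is first crossed at n = 25.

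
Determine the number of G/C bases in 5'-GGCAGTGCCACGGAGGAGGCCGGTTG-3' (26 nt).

19

Counting bases: G=13, A=4, T=3, C=6
Total G or C: 13 + 6 = 19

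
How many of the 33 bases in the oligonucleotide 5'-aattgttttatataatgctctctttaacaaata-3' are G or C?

Scanning the sequence gives T=15, A=12, C=4, G=2.
G+C = 2 + 4 = 6

6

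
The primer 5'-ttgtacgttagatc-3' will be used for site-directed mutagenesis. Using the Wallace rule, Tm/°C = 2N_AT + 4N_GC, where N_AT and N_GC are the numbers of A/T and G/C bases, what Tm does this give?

38°C

Scanning the sequence gives G=3, A=3, T=6, C=2.
So N_AT = 9 and N_GC = 5.
Tm = 2×9 + 4×5 = 38°C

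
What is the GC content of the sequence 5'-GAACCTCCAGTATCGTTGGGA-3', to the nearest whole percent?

Scanning the sequence gives A=5, G=6, C=5, T=5.
G+C = 6 + 5 = 11 out of 21 bases
%GC = 11/21 × 100 = 52.38% ≈ 52%

52%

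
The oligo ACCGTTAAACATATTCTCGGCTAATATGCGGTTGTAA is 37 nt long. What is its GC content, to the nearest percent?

Base counts: A=11, G=7, C=7, T=12
G+C = 7 + 7 = 14 out of 37 bases
%GC = 14/37 × 100 = 37.84% ≈ 38%

38%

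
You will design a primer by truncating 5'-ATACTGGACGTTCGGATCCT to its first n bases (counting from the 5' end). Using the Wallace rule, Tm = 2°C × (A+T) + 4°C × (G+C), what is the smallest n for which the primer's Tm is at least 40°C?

First 13 bases: ATACTGGACGTTC → Tm = 38°C (< 40°C)
First 14 bases: ATACTGGACGTTCG → Tm = 42°C (≥ 40°C)
Each additional base adds 2°C (A/T) or 4°C (G/C), so Tm is non-decreasing in n; n = 14 is the first length to reach 40°C.

n = 14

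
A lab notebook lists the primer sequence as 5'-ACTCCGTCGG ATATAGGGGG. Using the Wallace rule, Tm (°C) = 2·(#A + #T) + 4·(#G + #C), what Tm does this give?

64°C

C=4, T=4, G=8, A=4
AT pairs contribute 8, GC pairs contribute 12.
Tm = 4·12 + 2·8 = 48 + 16 = 64°C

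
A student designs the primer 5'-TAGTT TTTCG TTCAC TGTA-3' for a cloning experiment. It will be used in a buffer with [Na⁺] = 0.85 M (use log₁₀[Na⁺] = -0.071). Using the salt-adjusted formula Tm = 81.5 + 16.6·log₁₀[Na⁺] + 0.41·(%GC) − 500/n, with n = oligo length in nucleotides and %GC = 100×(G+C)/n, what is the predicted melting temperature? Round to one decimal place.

67.0°C

Length n = 19. Scanning the sequence gives G=3, C=3, A=3, T=10.
G+C = 6, so %GC = 6/19 × 100 = 31.579%
Salt term: 16.6 × (-0.071) = -1.179
GC term: 0.41 × 31.579 = 12.947; length term: −500/19 = −26.316
Tm = 81.5 + (-1.179) + 12.947 − 26.316 = 66.952 → 67.0°C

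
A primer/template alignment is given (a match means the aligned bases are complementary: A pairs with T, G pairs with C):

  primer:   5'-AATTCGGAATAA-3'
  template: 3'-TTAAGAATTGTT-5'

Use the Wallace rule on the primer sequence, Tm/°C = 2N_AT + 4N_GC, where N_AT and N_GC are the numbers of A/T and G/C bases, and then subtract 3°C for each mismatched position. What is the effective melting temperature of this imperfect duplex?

Primer base counts: A=6, T=3, G=2, C=1 → A+T=9, G+C=3
Perfect-match Tm = 2(9) + 4(3) = 18 + 12 = 30°C
Mismatches (positions where the bases are not complementary): 3 (at positions 6, 7, 10)
Effective Tm = 30 − 3×3 = 30 − 9 = 21°C

21°C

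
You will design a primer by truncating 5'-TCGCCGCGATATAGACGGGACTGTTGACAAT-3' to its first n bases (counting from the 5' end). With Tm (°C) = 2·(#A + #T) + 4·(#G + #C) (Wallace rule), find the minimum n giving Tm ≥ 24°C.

n = 7

First 6 bases: TCGCCG → Tm = 22°C (< 24°C)
First 7 bases: TCGCCGC → Tm = 26°C (≥ 24°C)
Each additional base adds 2°C (A/T) or 4°C (G/C), so Tm is non-decreasing in n; n = 7 is the first length to reach 24°C.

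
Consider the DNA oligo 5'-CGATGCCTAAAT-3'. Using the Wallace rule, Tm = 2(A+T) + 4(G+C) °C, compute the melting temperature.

Base counts: A=4, T=3, C=3, G=2
AT pairs contribute 7, GC pairs contribute 5.
Tm = 4·5 + 2·7 = 20 + 14 = 34°C

34°C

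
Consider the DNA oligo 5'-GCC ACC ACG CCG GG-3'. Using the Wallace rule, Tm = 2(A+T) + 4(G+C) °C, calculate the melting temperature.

52°C

Counting bases: T=0, A=2, C=7, G=5
AT pairs contribute 2, GC pairs contribute 12.
Tm = 4·12 + 2·2 = 48 + 4 = 52°C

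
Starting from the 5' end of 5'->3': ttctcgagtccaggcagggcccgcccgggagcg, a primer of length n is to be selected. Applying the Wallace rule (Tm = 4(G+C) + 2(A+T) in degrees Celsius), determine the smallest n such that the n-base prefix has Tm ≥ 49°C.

First 15 bases: TTCTCGAGTCCAGGC → Tm = 48°C (< 49°C)
First 16 bases: TTCTCGAGTCCAGGCA → Tm = 50°C (≥ 49°C)
Since every base adds ≥2°C, Tm only increases with n, so the threshold is first crossed at n = 16.

n = 16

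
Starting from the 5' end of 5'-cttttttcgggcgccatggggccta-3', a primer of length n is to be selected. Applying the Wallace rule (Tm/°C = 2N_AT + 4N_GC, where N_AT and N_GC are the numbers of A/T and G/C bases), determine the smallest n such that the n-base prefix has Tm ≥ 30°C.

First 10 bases: CTTTTTTCGG → Tm = 28°C (< 30°C)
First 11 bases: CTTTTTTCGGG → Tm = 32°C (≥ 30°C)
Since every base adds ≥2°C, Tm only increases with n, so the threshold is first crossed at n = 11.

n = 11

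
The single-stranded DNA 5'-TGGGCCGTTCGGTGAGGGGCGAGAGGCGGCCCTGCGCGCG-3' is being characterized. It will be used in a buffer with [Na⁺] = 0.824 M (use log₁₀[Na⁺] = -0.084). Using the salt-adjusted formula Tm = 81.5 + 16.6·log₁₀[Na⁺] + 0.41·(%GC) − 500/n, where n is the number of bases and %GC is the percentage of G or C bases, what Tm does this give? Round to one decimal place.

Length n = 40. Base counts: T=5, C=11, A=3, G=21
G+C = 32, so %GC = 32/40 × 100 = 80%
Salt term: 16.6 × (-0.084) = -1.394
GC term: 0.41 × 80 = 32.8; length term: −500/40 = −12.5
Tm = 81.5 + (-1.394) + 32.8 − 12.5 = 100.406 → 100.4°C

100.4°C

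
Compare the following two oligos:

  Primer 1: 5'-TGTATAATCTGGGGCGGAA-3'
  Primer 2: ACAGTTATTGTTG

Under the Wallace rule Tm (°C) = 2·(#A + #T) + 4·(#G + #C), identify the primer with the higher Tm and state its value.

Primer 1: A+T=10, G+C=9 → Tm = 2(10)+4(9) = 56°C
Primer 2: A+T=9, G+C=4 → Tm = 2(9)+4(4) = 34°C
56°C vs 34°C → primer 1 is higher.

Primer 1, 56°C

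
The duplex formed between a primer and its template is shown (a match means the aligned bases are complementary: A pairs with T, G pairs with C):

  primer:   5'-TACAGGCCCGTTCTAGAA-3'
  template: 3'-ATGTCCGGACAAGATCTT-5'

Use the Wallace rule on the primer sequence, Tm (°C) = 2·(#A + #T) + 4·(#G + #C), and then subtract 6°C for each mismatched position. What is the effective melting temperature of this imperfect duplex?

Primer base counts: A=5, T=4, G=4, C=5 → A+T=9, G+C=9
Perfect-match Tm = 2(9) + 4(9) = 18 + 36 = 54°C
Mismatches (positions where the bases are not complementary): 1 (at position 9)
Effective Tm = 54 − 1×6 = 54 − 6 = 48°C

48°C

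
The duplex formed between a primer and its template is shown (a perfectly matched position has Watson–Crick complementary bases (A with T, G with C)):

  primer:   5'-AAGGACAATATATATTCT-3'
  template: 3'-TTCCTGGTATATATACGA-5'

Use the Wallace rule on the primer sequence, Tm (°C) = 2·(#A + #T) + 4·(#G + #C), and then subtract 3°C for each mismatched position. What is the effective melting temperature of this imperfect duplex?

Primer base counts: A=8, T=6, G=2, C=2 → A+T=14, G+C=4
Perfect-match Tm = 2(14) + 4(4) = 28 + 16 = 44°C
Mismatches (positions where the bases are not complementary): 2 (at positions 7, 16)
Effective Tm = 44 − 2×3 = 44 − 6 = 38°C

38°C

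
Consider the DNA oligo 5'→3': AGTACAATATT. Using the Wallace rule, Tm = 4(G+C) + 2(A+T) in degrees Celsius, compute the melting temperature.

26°C

Scanning the sequence gives A=5, T=4, C=1, G=1.
AT pairs contribute 9, GC pairs contribute 2.
Tm = 2(9) + 4(2) = 18 + 8 = 26°C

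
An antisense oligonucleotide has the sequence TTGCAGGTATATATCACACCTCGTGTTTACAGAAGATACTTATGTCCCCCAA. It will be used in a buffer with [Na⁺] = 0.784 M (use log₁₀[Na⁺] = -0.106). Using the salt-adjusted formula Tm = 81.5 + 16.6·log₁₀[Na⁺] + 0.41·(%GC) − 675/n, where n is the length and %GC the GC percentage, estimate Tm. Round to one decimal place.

Length n = 52. Base counts: A=15, T=16, C=13, G=8
G+C = 21, so %GC = 21/52 × 100 = 40.385%
Salt term: 16.6 × (-0.106) = -1.76
GC term: 0.41 × 40.385 = 16.558; length term: −675/52 = −12.981
Tm = 81.5 + (-1.76) + 16.558 − 12.981 = 83.317 → 83.3°C

83.3°C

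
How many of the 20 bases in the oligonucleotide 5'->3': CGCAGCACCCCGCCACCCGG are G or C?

17

C=12, T=0, A=3, G=5
Total G or C: 5 + 12 = 17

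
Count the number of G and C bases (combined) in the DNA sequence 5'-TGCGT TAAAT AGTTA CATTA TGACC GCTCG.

12

G=6, C=6, A=8, T=10
G+C = 6 + 6 = 12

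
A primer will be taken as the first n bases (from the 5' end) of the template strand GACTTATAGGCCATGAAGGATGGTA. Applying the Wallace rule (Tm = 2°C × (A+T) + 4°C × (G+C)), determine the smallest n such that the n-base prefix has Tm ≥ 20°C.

n = 8

First 7 bases: GACTTAT → Tm = 18°C (< 20°C)
First 8 bases: GACTTATA → Tm = 20°C (≥ 20°C)
Each additional base adds 2°C (A/T) or 4°C (G/C), so Tm is non-decreasing in n; n = 8 is the first length to reach 20°C.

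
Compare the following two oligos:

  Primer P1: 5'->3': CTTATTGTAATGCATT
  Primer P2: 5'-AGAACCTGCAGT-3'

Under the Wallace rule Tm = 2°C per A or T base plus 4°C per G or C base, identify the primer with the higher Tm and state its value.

Primer P1: A+T=12, G+C=4 → Tm = 2(12)+4(4) = 40°C
Primer P2: A+T=6, G+C=6 → Tm = 2(6)+4(6) = 36°C
40°C vs 36°C → primer P1 is higher.

Primer P1, 40°C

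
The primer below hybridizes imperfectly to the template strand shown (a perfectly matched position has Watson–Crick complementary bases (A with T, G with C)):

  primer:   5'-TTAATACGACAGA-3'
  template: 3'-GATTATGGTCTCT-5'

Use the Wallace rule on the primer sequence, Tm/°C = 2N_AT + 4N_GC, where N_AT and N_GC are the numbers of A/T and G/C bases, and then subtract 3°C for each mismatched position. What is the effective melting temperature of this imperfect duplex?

25°C

Primer base counts: A=6, T=3, G=2, C=2 → A+T=9, G+C=4
Perfect-match Tm = 2(9) + 4(4) = 18 + 16 = 34°C
Mismatches (positions where the bases are not complementary): 3 (at positions 1, 8, 10)
Effective Tm = 34 − 3×3 = 34 − 9 = 25°C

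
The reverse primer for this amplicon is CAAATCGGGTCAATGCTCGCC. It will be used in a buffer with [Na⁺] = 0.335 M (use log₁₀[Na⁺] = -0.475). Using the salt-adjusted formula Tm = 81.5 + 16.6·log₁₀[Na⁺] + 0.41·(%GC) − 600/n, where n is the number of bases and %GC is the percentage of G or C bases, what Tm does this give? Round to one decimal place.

Length n = 21. Counting bases: T=4, A=5, G=5, C=7
G+C = 12, so %GC = 12/21 × 100 = 57.143%
Salt term: 16.6 × (-0.475) = -7.885
GC term: 0.41 × 57.143 = 23.429; length term: −600/21 = −28.571
Tm = 81.5 + (-7.885) + 23.429 − 28.571 = 68.473 → 68.5°C

68.5°C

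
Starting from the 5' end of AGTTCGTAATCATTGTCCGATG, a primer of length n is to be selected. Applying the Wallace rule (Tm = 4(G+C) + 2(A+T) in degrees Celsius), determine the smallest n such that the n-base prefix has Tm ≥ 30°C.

First 10 bases: AGTTCGTAAT → Tm = 26°C (< 30°C)
First 11 bases: AGTTCGTAATC → Tm = 30°C (≥ 30°C)
Since every base adds ≥2°C, Tm only increases with n, so the threshold is first crossed at n = 11.

n = 11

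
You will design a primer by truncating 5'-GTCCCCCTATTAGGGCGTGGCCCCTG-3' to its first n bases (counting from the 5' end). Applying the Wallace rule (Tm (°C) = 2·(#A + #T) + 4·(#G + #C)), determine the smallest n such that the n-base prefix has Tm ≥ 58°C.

First 17 bases: GTCCCCCTATTAGGGCG → Tm = 56°C (< 58°C)
First 18 bases: GTCCCCCTATTAGGGCGT → Tm = 58°C (≥ 58°C)
Each additional base adds 2°C (A/T) or 4°C (G/C), so Tm is non-decreasing in n; n = 18 is the first length to reach 58°C.

n = 18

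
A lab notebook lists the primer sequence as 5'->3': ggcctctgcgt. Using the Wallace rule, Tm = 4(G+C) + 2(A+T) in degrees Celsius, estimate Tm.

38°C

Scanning the sequence gives A=0, T=3, C=4, G=4.
So N_AT = 3 and N_GC = 8.
Tm = 2×3 + 4×8 = 38°C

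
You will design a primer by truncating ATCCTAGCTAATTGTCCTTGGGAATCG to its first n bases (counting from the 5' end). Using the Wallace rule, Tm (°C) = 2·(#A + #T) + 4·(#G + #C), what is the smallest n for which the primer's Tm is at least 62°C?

First 21 bases: ATCCTAGCTAATTGTCCTTGG → Tm = 60°C (< 62°C)
First 22 bases: ATCCTAGCTAATTGTCCTTGGG → Tm = 64°C (≥ 62°C)
Since every base adds ≥2°C, Tm only increases with n, so the threshold is first crossed at n = 22.

n = 22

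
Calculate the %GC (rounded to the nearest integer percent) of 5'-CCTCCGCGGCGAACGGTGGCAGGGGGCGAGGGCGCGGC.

84%

Scanning the sequence gives C=12, T=2, G=20, A=4.
G+C = 20 + 12 = 32 out of 38 bases
%GC = 32/38 × 100 = 84.21% ≈ 84%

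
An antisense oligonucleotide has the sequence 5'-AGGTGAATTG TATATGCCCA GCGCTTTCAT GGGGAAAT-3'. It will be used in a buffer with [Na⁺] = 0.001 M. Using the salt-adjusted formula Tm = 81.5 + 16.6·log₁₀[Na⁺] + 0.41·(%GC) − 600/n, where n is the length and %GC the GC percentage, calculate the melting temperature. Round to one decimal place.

Length n = 38. Scanning the sequence gives G=11, C=6, A=10, T=11.
G+C = 17, so %GC = 17/38 × 100 = 44.737%
Salt term: 16.6 × (-3) = -49.8
GC term: 0.41 × 44.737 = 18.342; length term: −600/38 = −15.789
Tm = 81.5 + (-49.8) + 18.342 − 15.789 = 34.253 → 34.3°C

34.3°C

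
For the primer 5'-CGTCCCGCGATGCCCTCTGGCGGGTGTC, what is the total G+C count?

G=10, C=11, A=1, T=6
Total G or C: 10 + 11 = 21

21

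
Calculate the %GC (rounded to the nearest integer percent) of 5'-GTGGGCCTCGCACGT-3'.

73%

Base counts: T=3, C=5, G=6, A=1
G+C = 6 + 5 = 11 out of 15 bases
%GC = 11/15 × 100 = 73.33% ≈ 73%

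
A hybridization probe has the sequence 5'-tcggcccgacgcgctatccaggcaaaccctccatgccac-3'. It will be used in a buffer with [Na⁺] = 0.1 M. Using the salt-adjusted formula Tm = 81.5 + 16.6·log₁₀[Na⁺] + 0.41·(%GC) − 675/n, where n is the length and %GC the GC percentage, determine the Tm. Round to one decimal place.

Length n = 39. Scanning the sequence gives C=18, A=8, T=5, G=8.
G+C = 26, so %GC = 26/39 × 100 = 66.667%
Salt term: 16.6 × (-1) = -16.6
GC term: 0.41 × 66.667 = 27.333; length term: −675/39 = −17.308
Tm = 81.5 + (-16.6) + 27.333 − 17.308 = 74.925 → 74.9°C

74.9°C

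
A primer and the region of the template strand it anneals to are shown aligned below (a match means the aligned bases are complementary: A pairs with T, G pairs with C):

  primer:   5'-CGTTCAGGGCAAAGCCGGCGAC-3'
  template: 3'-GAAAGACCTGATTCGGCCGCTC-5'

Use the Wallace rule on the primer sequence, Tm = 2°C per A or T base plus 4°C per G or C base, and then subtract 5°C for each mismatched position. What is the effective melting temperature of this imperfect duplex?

Primer base counts: A=5, T=2, G=8, C=7 → A+T=7, G+C=15
Perfect-match Tm = 2(7) + 4(15) = 14 + 60 = 74°C
Mismatches (positions where the bases are not complementary): 5 (at positions 2, 6, 9, 11, 22)
Effective Tm = 74 − 5×5 = 74 − 25 = 49°C

49°C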